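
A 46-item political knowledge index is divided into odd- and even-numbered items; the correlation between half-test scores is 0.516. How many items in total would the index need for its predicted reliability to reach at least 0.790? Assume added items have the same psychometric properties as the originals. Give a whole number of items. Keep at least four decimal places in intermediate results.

Corrected full-test reliability: r_full = 2 × 0.516 / (1 + 0.516) ≈ 0.6807
n = r_tgt(1 − r_full) / [r_full(1 − r_tgt)] = 0.790 × 0.3193 / (0.6807 × 0.210) ≈ 1.7646
Items = 1.7646 × 46 ≈ 81.17 → 82

82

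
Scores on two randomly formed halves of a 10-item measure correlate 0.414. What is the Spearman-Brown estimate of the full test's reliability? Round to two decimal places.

r_full = 2r_hh / (1 + r_hh) = 2 × 0.414 / (1 + 0.414)
r_full = 0.8280 / 1.4140 ≈ 0.5856

0.59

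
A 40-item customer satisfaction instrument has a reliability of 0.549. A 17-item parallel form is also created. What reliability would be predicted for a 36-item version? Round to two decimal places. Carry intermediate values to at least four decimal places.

0.52

The 17-item form is not needed; work directly from the 40-item form with n = 36/40 = 0.9000.
r_{36} = n·r / (1 + (n − 1)·r) = 0.4941 / 0.9451 ≈ 0.5228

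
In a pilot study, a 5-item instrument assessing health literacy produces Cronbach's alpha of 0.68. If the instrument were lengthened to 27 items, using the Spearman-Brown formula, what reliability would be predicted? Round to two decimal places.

The new length is 27/5 = 5.4 times the old.
Apply the Spearman-Brown prophecy formula, r' = nr / [1 + (n − 1)r]:
r_new = 5.4·0.68 / [1 + (5.4 − 1)·0.68]
r_new = 3.6720 / 3.9920 ≈ 0.9198

0.92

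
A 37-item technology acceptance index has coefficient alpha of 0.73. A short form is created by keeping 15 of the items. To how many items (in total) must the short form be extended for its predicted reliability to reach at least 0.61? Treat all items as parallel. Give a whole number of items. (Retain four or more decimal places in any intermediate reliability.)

22

Short-form reliability: n = 15/37 = 0.4054; r_15 = n·r/(1+(n−1)r) ≈ 0.5229
Length factor from the short form to reach 0.61: n' = 0.61(1 − 0.5229) / [0.5229(1 − 0.61)] ≈ 1.4271
Total items = 1.4271 × 15 = 21.41, rounded up to 22.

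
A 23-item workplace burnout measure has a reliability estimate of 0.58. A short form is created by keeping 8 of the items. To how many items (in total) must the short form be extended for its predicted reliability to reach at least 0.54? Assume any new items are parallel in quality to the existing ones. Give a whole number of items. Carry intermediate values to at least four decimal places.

20

Short-form reliability: n = 8/23 = 0.3478; r_8 = n·r/(1+(n−1)r) ≈ 0.3245
Length factor from the short form to reach 0.54: n' = 0.54(1 − 0.3245) / [0.3245(1 − 0.54)] ≈ 2.4437
Items = 2.4437 × 8 ≈ 19.55 → 20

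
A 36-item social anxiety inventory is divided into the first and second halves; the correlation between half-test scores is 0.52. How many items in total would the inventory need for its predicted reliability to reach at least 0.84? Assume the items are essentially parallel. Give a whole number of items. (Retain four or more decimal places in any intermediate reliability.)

88

Corrected full-test reliability: r_full = 2 × 0.52 / (1 + 0.52) ≈ 0.6842
Solve Spearman-Brown for n: n = 0.84(1 − 0.6842) / [0.6842(1 − 0.84)] = 2.4232
Items = 2.4232 × 36 ≈ 87.24 → 88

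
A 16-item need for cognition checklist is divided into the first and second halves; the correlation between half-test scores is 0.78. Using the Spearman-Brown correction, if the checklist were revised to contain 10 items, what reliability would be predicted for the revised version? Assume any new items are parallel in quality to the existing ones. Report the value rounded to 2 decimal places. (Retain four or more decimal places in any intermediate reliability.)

0.82

Spearman-Brown correction (n = 2): r_full = 2·0.78/(1 + 0.78) = 0.8764
Then adjust to 10 items: n = 10/16 = 0.6250
r_new = n·r_full / (1 + (n − 1)·r_full) = 0.5477 / 0.6714 ≈ 0.8158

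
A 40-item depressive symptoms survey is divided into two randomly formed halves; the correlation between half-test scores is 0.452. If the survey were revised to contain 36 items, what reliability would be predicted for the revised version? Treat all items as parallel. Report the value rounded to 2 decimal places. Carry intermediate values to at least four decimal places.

First correct the split-half correlation to full-test reliability: r_full = 2 × 0.452 / (1 + 0.452) ≈ 0.6226
Length factor from 40 to 36 items: n = 36/40 = 0.9000
r_new = n·r_full / (1 + (n − 1)·r_full) = 0.5603 / 0.9377 ≈ 0.5975

0.60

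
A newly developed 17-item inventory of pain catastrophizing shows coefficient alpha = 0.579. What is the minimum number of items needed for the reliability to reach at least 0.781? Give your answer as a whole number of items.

Rearranging the Spearman-Brown formula for n,
n = r*(1 − r) / [ r (1 − r*) ]
n = [0.781 × 0.421] / [0.579 × 0.219]
  = 0.328801 / 0.126801 = 2.5930
Items needed = n × 17 = 2.5930 × 17 ≈ 44.08 → round up to 45

45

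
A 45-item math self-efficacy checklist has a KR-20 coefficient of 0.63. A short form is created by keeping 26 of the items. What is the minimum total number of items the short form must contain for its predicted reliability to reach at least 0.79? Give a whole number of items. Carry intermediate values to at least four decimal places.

100

Short-form reliability: n = 26/45 = 0.5778; r_26 = n·r/(1+(n−1)r) ≈ 0.4959
Length factor from the short form to reach 0.79: n' = 0.79(1 − 0.4959) / [0.4959(1 − 0.79)] ≈ 3.8241
Total items = 3.8241 × 26 = 99.43, rounded up to 100.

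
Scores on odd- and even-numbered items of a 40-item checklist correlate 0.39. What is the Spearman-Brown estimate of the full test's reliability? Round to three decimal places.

0.561

r_full = 2r_hh / (1 + r_hh) = 2 × 0.39 / (1 + 0.39)
       = 0.7800 / 1.3900 = 0.5612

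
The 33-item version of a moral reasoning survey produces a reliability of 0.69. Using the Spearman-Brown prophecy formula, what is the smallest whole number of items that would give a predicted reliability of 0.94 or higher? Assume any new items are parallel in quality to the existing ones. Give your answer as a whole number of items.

n = 0.94 × (1 − 0.69) / [ 0.69 × (1 − 0.94) ]
  = 0.2914 / 0.0414 = 7.0386
So the test needs 7.0386 × 33 ≈ 232.27 items; rounding up, 233.

233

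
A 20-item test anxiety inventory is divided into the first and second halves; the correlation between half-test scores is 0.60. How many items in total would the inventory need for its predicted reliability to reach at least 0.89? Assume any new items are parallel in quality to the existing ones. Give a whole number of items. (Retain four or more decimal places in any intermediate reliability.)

r_full = 2(0.60)/(1 + 0.60) = 0.7500
n = r_tgt(1 − r_full) / [r_full(1 − r_tgt)] = 0.89 × 0.2500 / (0.7500 × 0.11) ≈ 2.6970
Items = 2.6970 × 20 ≈ 53.94 → 54

54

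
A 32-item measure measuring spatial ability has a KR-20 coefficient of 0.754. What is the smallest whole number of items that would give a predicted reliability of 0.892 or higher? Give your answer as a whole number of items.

87

n = 0.892(1 − 0.754) / [0.754(1 − 0.892)]
  = 0.219432 / 0.081432 = 2.6947
2.6947 × 32 = 86.23 → 87 items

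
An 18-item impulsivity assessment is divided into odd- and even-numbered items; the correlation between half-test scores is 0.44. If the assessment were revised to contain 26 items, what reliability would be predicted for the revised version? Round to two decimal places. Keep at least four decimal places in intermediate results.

Full-test reliability from the split-half r: r_full = 2(0.44)/(1 + 0.44) = 0.6111
Length factor from 18 to 26 items: n = 26/18 = 1.4444
r_new = n·r_full / (1 + (n − 1)·r_full) = 0.8827 / 1.2716 ≈ 0.6942

0.69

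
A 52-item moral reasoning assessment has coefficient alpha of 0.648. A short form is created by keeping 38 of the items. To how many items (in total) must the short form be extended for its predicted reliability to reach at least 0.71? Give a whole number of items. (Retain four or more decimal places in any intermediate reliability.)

Short-form reliability: n = 38/52 = 0.7308; r_38 = n·r/(1+(n−1)r) ≈ 0.5736
Then solve for n' with r_old = 0.5736, r_target = 0.71: n' = 0.71(1 − 0.5736)/[0.5736(1 − 0.71)] = 1.8200
Total items = 1.8200 × 38 = 69.16, rounded up to 70.

70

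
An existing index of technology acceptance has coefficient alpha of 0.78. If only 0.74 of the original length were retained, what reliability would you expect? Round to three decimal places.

Apply the Spearman-Brown prophecy formula, r' = nr / [1 + (n − 1)r]:
r_new = 0.74·0.78 / [1 + (0.74 − 1)·0.78]
r_new = 0.5772 / 0.7972 ≈ 0.7240

0.724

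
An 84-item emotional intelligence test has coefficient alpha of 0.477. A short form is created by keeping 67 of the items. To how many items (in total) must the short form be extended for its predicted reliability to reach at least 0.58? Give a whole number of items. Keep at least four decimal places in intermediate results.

128

First, r for the 67-item form: n = 67/84 = 0.7976, so r_67 = 0.7976·0.477/(1 + (0.7976 − 1)·0.477) = 0.4211
Length factor from the short form to reach 0.58: n' = 0.58(1 − 0.4211) / [0.4211(1 − 0.58)] ≈ 1.8984
Total items = 1.8984 × 67 = 127.19, rounded up to 128.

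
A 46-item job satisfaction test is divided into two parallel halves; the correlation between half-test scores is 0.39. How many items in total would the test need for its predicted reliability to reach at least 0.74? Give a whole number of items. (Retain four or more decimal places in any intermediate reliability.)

103

Corrected full-test reliability: r_full = 2 × 0.39 / (1 + 0.39) ≈ 0.5612
n = r_tgt(1 − r_full) / [r_full(1 − r_tgt)] = 0.74 × 0.4388 / (0.5612 × 0.26) ≈ 2.2254
Required items = 2.2254 × 46 = 102.37, so 103 items.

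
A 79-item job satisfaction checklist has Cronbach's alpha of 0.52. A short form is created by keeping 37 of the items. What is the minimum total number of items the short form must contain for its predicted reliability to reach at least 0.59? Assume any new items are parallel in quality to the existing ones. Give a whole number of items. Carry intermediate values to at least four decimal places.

105

Short-form reliability: n = 37/79 = 0.4684; r_37 = n·r/(1+(n−1)r) ≈ 0.3366
Length factor from the short form to reach 0.59: n' = 0.59(1 − 0.3366) / [0.3366(1 − 0.59)] ≈ 2.8362
Items = 2.8362 × 37 ≈ 104.94 → 105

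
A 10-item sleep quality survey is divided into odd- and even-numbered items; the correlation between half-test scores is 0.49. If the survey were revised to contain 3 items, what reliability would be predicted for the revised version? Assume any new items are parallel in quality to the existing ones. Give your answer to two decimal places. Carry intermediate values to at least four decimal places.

0.37

Full-test reliability from the split-half r: r_full = 2(0.49)/(1 + 0.49) = 0.6577
Length factor from 10 to 3 items: n = 3/10 = 0.3000
r_new = n·r_full / (1 + (n − 1)·r_full) = 0.1973 / 0.5396 ≈ 0.3656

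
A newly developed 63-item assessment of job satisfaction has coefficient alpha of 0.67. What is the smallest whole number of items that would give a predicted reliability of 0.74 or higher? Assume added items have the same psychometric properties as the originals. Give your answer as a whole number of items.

89

Invert Spearman-Brown to solve for n:
n = r_target (1 − r_old) / [ r_old (1 − r_target) ]
n = [0.74 × 0.33] / [0.67 × 0.26]
  = 0.2442 / 0.1742 = 1.4018
1.4018 × 63 = 88.31 → 89 items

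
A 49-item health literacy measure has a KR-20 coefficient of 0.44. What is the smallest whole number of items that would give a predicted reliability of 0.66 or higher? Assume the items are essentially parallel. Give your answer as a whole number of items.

Rearranging the Spearman-Brown formula for n,
n = r*(1 − r) / [ r (1 − r*) ]
n = 0.66(1 − 0.44) / [0.44(1 − 0.66)]
n = 0.3696 / 0.1496 ≈ 2.4706
So the test needs 2.4706 × 49 ≈ 121.06 items; rounding up, 122.

122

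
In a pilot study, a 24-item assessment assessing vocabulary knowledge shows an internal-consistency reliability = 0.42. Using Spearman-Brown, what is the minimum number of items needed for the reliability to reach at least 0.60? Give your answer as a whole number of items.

50

n = 0.60 × (1 − 0.42) / [ 0.42 × (1 − 0.60) ]
n = 0.3480 / 0.1680 ≈ 2.0714
Items needed = n × 24 = 2.0714 × 24 ≈ 49.71 → round up to 50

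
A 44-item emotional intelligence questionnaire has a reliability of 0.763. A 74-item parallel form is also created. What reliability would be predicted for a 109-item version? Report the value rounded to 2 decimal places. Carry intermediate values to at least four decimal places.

The 74-item form is not needed; work directly from the 44-item form with n = 109/44 = 2.4773.
r_{109} = n·r / (1 + (n − 1)·r) = 1.8902 / 2.1272 ≈ 0.8886

0.89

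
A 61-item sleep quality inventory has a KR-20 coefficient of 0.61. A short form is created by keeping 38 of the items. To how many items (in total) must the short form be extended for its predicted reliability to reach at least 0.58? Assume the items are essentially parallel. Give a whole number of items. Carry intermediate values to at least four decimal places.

Short-form reliability: n = 38/61 = 0.6230; r_38 = n·r/(1+(n−1)r) ≈ 0.4935
Length factor from the short form to reach 0.58: n' = 0.58(1 − 0.4935) / [0.4935(1 − 0.58)] ≈ 1.4173
Total items = 1.4173 × 38 = 53.86, rounded up to 54.

54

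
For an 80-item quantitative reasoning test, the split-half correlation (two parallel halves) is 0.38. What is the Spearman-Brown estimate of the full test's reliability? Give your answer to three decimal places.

The full test is twice the length of either half (n = 2).
r_full = 2(0.38) / (1 + 0.38)
       = 0.7600 / 1.3800 = 0.5507

0.551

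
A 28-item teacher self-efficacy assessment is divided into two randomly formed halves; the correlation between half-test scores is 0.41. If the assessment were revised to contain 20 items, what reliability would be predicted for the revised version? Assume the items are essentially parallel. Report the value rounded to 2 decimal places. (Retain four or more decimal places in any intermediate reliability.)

0.50

Spearman-Brown correction (n = 2): r_full = 2·0.41/(1 + 0.41) = 0.5816
Then adjust to 20 items: n = 20/28 = 0.7143
r_new = n·r_full / (1 + (n − 1)·r_full) = 0.4154 / 0.8338 ≈ 0.4982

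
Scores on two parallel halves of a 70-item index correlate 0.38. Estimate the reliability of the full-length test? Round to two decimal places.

r_full = 2(0.38) / (1 + 0.38)
       = 0.7600 / 1.3800 = 0.5507

0.55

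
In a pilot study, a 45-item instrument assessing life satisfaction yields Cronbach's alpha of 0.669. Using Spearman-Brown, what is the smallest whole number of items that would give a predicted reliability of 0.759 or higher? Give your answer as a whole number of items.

71

Rearranging the Spearman-Brown formula for n,
n = r_target (1 − r_old) / [ r_old (1 − r_target) ]
n = 0.759(1 − 0.669) / [0.669(1 − 0.759)]
n = 0.251229 / 0.161229 ≈ 1.5582
1.5582 × 45 = 70.12 → 71 items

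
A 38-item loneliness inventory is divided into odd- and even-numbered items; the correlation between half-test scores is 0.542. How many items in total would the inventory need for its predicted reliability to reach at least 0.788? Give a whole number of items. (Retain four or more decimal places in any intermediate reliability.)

60

r_full = 2(0.542)/(1 + 0.542) = 0.7030
n = r_tgt(1 − r_full) / [r_full(1 − r_tgt)] = 0.788 × 0.2970 / (0.7030 × 0.212) ≈ 1.5703
Required items = 1.5703 × 38 = 59.67, so 60 items.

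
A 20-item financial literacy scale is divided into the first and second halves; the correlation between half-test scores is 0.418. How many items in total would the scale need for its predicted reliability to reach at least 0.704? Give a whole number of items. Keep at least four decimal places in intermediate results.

Corrected full-test reliability: r_full = 2 × 0.418 / (1 + 0.418) ≈ 0.5896
n = r_tgt(1 − r_full) / [r_full(1 − r_tgt)] = 0.704 × 0.4104 / (0.5896 × 0.296) ≈ 1.6555
Items = 1.6555 × 20 ≈ 33.11 → 34

34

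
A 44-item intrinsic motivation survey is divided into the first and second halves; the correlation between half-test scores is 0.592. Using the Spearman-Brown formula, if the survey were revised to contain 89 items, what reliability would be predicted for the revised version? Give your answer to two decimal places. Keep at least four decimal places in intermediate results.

0.85

Full-test reliability from the split-half r: r_full = 2(0.592)/(1 + 0.592) = 0.7437
Length factor from 44 to 89 items: n = 89/44 = 2.0227
r_new = n·r_full / (1 + (n − 1)·r_full) = 1.5043 / 1.7606 ≈ 0.8544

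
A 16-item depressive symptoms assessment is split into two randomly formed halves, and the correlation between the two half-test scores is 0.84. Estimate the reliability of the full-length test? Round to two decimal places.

Apply the Spearman-Brown correction with n = 2:
r_full = 2r_hh / (1 + r_hh) = 2 × 0.84 / (1 + 0.84)
       = 1.6800 / 1.8400 = 0.9130

0.91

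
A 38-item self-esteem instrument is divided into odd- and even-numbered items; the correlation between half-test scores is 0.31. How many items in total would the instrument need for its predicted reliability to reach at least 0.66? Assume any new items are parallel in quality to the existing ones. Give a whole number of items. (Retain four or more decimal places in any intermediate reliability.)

83

r_full = 2(0.31)/(1 + 0.31) = 0.4733
n = r_tgt(1 − r_full) / [r_full(1 − r_tgt)] = 0.66 × 0.5267 / (0.4733 × 0.34) ≈ 2.1602
Items = 2.1602 × 38 ≈ 82.09 → 83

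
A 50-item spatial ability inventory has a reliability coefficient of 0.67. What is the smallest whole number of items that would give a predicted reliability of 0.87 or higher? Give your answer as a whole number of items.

n = [0.87 × 0.33] / [0.67 × 0.13]
  = 0.2871 / 0.0871 = 3.2962
Items needed = n × 50 = 3.2962 × 50 ≈ 164.81 → round up to 165

165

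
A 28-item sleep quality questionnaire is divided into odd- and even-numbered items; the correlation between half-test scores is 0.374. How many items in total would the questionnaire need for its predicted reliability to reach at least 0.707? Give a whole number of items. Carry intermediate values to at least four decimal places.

r_full = 2(0.374)/(1 + 0.374) = 0.5444
n = r_tgt(1 − r_full) / [r_full(1 − r_tgt)] = 0.707 × 0.4556 / (0.5444 × 0.293) ≈ 2.0194
Required items = 2.0194 × 28 = 56.54, so 57 items.

57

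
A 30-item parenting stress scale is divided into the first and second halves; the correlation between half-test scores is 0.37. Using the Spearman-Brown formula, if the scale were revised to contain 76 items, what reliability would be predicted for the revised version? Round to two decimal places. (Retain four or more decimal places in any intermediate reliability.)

0.75

Spearman-Brown correction (n = 2): r_full = 2·0.37/(1 + 0.37) = 0.5401
Then adjust to 76 items: n = 76/30 = 2.5333
r_new = n·r_full / (1 + (n − 1)·r_full) = 1.3682 / 1.8281 ≈ 0.7484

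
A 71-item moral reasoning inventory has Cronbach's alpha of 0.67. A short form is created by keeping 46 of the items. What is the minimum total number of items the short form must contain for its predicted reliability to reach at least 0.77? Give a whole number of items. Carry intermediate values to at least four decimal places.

118

Short-form reliability: n = 46/71 = 0.6479; r_46 = n·r/(1+(n−1)r) ≈ 0.5681
Then solve for n' with r_old = 0.5681, r_target = 0.77: n' = 0.77(1 − 0.5681)/[0.5681(1 − 0.77)] = 2.5452
Total items = 2.5452 × 46 = 117.08, rounded up to 118.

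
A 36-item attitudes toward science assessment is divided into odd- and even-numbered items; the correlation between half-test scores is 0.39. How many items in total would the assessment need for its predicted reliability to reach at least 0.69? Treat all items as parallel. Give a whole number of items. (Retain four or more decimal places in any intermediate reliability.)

63

Corrected full-test reliability: r_full = 2 × 0.39 / (1 + 0.39) ≈ 0.5612
Solve Spearman-Brown for n: n = 0.69(1 − 0.5612) / [0.5612(1 − 0.69)] = 1.7403
Items = 1.7403 × 36 ≈ 62.65 → 63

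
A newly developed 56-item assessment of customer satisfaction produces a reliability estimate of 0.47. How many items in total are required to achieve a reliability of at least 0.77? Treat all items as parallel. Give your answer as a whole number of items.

212

Spearman-Brown solved for the length factor n:
n = r*(1 − r) / [ r (1 − r*) ]
n = 0.77(1 − 0.47) / [0.47(1 − 0.77)]
n = 0.4081 / 0.1081 ≈ 3.7752
So the test needs 3.7752 × 56 ≈ 211.41 items; rounding up, 212.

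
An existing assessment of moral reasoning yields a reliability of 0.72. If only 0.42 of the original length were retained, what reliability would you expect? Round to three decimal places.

0.519

Apply the Spearman-Brown prophecy formula, r' = nr / [1 + (n − 1)r]:
r_new = (0.42 × 0.72) / (1 + (0.42 − 1) × 0.72)
r_new = 0.3024 / 0.5824 ≈ 0.5192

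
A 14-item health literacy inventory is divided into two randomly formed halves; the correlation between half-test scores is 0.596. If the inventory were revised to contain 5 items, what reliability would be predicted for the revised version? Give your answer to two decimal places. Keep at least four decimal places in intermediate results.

Full-test reliability from the split-half r: r_full = 2(0.596)/(1 + 0.596) = 0.7469
Then adjust to 5 items: n = 5/14 = 0.3571
r_new = n·r_full / (1 + (n − 1)·r_full) = 0.2667 / 0.5198 ≈ 0.5131

0.51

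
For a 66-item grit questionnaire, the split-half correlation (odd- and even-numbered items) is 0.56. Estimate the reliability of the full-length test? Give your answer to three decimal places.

The full test is twice the length of either half (n = 2).
r_full = 2(0.56) / (1 + 0.56)
       = 1.1200 / 1.5600 = 0.7179

0.718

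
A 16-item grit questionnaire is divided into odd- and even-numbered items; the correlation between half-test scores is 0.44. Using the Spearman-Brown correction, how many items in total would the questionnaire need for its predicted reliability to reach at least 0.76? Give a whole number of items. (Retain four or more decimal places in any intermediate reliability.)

Corrected full-test reliability: r_full = 2 × 0.44 / (1 + 0.44) ≈ 0.6111
Solve Spearman-Brown for n: n = 0.76(1 − 0.6111) / [0.6111(1 − 0.76)] = 2.0152
Required items = 2.0152 × 16 = 32.24, so 33 items.

33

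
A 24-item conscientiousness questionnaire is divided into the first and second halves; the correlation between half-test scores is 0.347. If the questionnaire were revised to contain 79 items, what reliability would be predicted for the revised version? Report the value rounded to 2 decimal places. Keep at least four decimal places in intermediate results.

0.78

Full-test reliability from the split-half r: r_full = 2(0.347)/(1 + 0.347) = 0.5152
Then adjust to 79 items: n = 79/24 = 3.2917
r_new = n·r_full / (1 + (n − 1)·r_full) = 1.6959 / 2.1807 ≈ 0.7777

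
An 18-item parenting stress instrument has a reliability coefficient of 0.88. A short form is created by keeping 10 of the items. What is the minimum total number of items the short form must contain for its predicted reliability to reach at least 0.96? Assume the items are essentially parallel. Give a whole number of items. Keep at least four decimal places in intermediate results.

First, r for the 10-item form: n = 10/18 = 0.5556, so r_10 = 0.5556·0.88/(1 + (0.5556 − 1)·0.88) = 0.8029
Then solve for n' with r_old = 0.8029, r_target = 0.96: n' = 0.96(1 − 0.8029)/[0.8029(1 − 0.96)] = 5.8916
Total items = 5.8916 × 10 = 58.92, rounded up to 59.

59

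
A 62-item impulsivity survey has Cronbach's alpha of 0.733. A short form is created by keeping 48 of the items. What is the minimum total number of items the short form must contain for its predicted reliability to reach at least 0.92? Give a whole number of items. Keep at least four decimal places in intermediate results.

Short-form reliability: n = 48/62 = 0.7742; r_48 = n·r/(1+(n−1)r) ≈ 0.6800
Length factor from the short form to reach 0.92: n' = 0.92(1 − 0.6800) / [0.6800(1 − 0.92)] ≈ 5.4118
Total items = 5.4118 × 48 = 259.77, rounded up to 260.

260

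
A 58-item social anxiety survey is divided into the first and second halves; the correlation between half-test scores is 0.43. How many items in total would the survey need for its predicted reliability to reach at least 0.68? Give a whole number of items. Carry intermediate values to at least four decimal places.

82

r_full = 2(0.43)/(1 + 0.43) = 0.6014
Solve Spearman-Brown for n: n = 0.68(1 − 0.6014) / [0.6014(1 − 0.68)] = 1.4084
Required items = 1.4084 × 58 = 81.69, so 82 items.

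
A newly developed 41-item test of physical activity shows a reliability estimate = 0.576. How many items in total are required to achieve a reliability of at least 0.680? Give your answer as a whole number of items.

Invert Spearman-Brown to solve for n:
n = r_target (1 − r_old) / [ r_old (1 − r_target) ]
n = 0.680 × (1 − 0.576) / [ 0.576 × (1 − 0.680) ]
  = 0.288320 / 0.184320 = 1.5642
Items needed = n × 41 = 1.5642 × 41 ≈ 64.13 → round up to 65

65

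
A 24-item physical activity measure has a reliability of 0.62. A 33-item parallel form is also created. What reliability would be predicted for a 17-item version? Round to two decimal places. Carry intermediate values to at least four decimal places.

The 33-item form is not needed; work directly from the 24-item form with n = 17/24 = 0.7083.
r_{17} = n·r / (1 + (n − 1)·r) = 0.4391 / 0.8191 ≈ 0.5361

0.54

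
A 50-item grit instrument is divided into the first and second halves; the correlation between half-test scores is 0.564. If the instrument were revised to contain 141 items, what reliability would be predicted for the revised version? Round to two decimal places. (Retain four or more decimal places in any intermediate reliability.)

0.88

Full-test reliability from the split-half r: r_full = 2(0.564)/(1 + 0.564) = 0.7212
Length factor from 50 to 141 items: n = 141/50 = 2.8200
r_new = n·r_full / (1 + (n − 1)·r_full) = 2.0338 / 2.3126 ≈ 0.8794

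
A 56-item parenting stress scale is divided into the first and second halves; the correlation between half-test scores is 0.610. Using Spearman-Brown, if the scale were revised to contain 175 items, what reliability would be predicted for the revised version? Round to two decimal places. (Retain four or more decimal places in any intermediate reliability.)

0.91

First correct the split-half correlation to full-test reliability: r_full = 2 × 0.610 / (1 + 0.610) ≈ 0.7578
Length factor from 56 to 175 items: n = 175/56 = 3.1250
r_new = n·r_full / (1 + (n − 1)·r_full) = 2.3681 / 2.6103 ≈ 0.9072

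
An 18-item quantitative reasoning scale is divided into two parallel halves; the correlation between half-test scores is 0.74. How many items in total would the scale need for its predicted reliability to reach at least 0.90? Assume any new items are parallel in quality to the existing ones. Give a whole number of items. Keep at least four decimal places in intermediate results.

Corrected full-test reliability: r_full = 2 × 0.74 / (1 + 0.74) ≈ 0.8506
n = r_tgt(1 − r_full) / [r_full(1 − r_tgt)] = 0.90 × 0.1494 / (0.8506 × 0.10) ≈ 1.5808
Items = 1.5808 × 18 ≈ 28.45 → 29

29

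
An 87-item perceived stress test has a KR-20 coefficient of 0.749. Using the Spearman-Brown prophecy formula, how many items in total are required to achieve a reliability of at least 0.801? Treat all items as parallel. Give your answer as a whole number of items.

Rearranging the Spearman-Brown formula for n,
n = r_target (1 − r_old) / [ r_old (1 − r_target) ]
n = 0.801(1 − 0.749) / [0.749(1 − 0.801)]
n = 0.201051 / 0.149051 ≈ 1.3489
Items needed = n × 87 = 1.3489 × 87 ≈ 117.35 → round up to 118

118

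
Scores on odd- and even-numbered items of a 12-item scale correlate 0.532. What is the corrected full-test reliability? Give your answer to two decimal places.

Each half is half the length of the full test, so the full test is n = 2 times a half.
r_full = 2(0.532) / (1 + 0.532)
       = 1.0640 / 1.5320 = 0.6945

0.69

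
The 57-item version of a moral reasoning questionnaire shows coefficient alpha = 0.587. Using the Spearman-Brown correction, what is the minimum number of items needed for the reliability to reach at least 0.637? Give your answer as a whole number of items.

Spearman-Brown solved for the length factor n:
n = r*(1 − r) / [ r (1 − r*) ]
n = [0.637 × 0.413] / [0.587 × 0.363]
  = 0.263081 / 0.213081 = 1.2347
So the test needs 1.2347 × 57 ≈ 70.38 items; rounding up, 71.

71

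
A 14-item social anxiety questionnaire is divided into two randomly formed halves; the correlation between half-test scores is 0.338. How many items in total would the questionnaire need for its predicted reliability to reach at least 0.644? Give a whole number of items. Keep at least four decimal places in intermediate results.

25

r_full = 2(0.338)/(1 + 0.338) = 0.5052
Solve Spearman-Brown for n: n = 0.644(1 − 0.5052) / [0.5052(1 − 0.644)] = 1.7717
Required items = 1.7717 × 14 = 24.80, so 25 items.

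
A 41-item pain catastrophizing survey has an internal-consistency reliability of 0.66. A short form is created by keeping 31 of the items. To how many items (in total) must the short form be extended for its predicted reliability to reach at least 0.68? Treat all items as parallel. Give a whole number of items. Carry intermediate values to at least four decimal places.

45

Short-form reliability: n = 31/41 = 0.7561; r_31 = n·r/(1+(n−1)r) ≈ 0.5948
Then solve for n' with r_old = 0.5948, r_target = 0.68: n' = 0.68(1 − 0.5948)/[0.5948(1 − 0.68)] = 1.4476
Items = 1.4476 × 31 ≈ 44.88 → 45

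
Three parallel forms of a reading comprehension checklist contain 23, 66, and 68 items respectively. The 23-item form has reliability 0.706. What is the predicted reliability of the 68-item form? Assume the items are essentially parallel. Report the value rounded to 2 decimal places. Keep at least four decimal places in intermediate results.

0.88

The 66-item form is not needed; work directly from the 23-item form with n = 68/23 = 2.9565.
r_{68} = n·r / (1 + (n − 1)·r) = 2.0873 / 2.3813 ≈ 0.8765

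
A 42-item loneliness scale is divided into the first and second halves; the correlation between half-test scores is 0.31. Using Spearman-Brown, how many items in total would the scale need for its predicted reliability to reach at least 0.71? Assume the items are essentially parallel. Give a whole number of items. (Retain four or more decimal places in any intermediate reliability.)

115

Corrected full-test reliability: r_full = 2 × 0.31 / (1 + 0.31) ≈ 0.4733
Solve Spearman-Brown for n: n = 0.71(1 − 0.4733) / [0.4733(1 − 0.71)] = 2.7245
Items = 2.7245 × 42 ≈ 114.43 → 115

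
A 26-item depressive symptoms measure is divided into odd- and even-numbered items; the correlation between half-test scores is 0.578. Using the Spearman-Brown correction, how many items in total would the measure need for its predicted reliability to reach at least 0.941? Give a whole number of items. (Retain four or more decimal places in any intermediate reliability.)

152

r_full = 2(0.578)/(1 + 0.578) = 0.7326
Solve Spearman-Brown for n: n = 0.941(1 − 0.7326) / [0.7326(1 − 0.941)] = 5.8215
Items = 5.8215 × 26 ≈ 151.36 → 152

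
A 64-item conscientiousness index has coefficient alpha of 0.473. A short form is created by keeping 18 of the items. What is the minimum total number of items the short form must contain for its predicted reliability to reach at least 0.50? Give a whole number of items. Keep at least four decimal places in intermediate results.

Short-form reliability: n = 18/64 = 0.2812; r_18 = n·r/(1+(n−1)r) ≈ 0.2015
Then solve for n' with r_old = 0.2015, r_target = 0.50: n' = 0.50(1 − 0.2015)/[0.2015(1 − 0.50)] = 3.9628
Total items = 3.9628 × 18 = 71.33, rounded up to 72.

72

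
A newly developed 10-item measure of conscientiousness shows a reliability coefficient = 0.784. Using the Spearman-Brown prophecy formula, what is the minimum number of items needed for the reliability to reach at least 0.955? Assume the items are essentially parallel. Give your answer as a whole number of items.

59

Invert Spearman-Brown to solve for n:
n = r_target (1 − r_old) / [ r_old (1 − r_target) ]
n = [0.955 × 0.216] / [0.784 × 0.045]
  = 0.206280 / 0.035280 = 5.8469
Items needed = n × 10 = 5.8469 × 10 ≈ 58.47 → round up to 59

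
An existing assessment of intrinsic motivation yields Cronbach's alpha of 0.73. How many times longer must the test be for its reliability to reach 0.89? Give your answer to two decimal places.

2.99

n = 0.89 × (1 − 0.73) / [ 0.73 × (1 − 0.89) ]
  = 0.2403 / 0.0803 = 2.9925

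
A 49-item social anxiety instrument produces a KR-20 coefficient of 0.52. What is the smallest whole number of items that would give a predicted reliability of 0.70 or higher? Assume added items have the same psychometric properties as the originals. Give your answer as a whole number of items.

Spearman-Brown solved for the length factor n:
n = r*(1 − r) / [ r (1 − r*) ]
n = 0.70 × (1 − 0.52) / [ 0.52 × (1 − 0.70) ]
  = 0.3360 / 0.1560 = 2.1538
So the test needs 2.1538 × 49 ≈ 105.54 items; rounding up, 106.

106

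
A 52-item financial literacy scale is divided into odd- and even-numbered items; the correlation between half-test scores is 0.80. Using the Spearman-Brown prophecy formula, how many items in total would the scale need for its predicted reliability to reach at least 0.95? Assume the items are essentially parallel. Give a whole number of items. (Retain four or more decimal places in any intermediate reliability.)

Corrected full-test reliability: r_full = 2 × 0.80 / (1 + 0.80) ≈ 0.8889
Solve Spearman-Brown for n: n = 0.95(1 − 0.8889) / [0.8889(1 − 0.95)] = 2.3747
Required items = 2.3747 × 52 = 123.48, so 124 items.

124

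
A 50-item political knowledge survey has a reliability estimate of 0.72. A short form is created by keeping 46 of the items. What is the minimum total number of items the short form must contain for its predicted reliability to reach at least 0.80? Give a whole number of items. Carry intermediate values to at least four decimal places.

78

First, r for the 46-item form: n = 46/50 = 0.9200, so r_46 = 0.9200·0.72/(1 + (0.9200 − 1)·0.72) = 0.7029
Then solve for n' with r_old = 0.7029, r_target = 0.80: n' = 0.80(1 − 0.7029)/[0.7029(1 − 0.80)] = 1.6907
Items = 1.6907 × 46 ≈ 77.77 → 78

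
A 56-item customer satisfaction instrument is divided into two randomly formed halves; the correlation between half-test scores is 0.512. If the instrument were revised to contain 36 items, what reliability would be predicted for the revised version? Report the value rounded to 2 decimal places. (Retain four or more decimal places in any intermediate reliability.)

Spearman-Brown correction (n = 2): r_full = 2·0.512/(1 + 0.512) = 0.6772
Then adjust to 36 items: n = 36/56 = 0.6429
r_new = n·r_full / (1 + (n − 1)·r_full) = 0.4354 / 0.7582 ≈ 0.5743

0.57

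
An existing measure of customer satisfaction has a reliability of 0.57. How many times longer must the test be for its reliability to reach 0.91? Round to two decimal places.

Rearranging the Spearman-Brown formula for n,
n = r_target (1 − r_old) / [ r_old (1 − r_target) ]
n = 0.91 × (1 − 0.57) / [ 0.57 × (1 − 0.91) ]
  = 0.3913 / 0.0513 = 7.6277

7.63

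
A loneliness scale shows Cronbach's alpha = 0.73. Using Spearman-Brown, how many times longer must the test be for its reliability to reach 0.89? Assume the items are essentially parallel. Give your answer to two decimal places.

Rearranging the Spearman-Brown formula for n,
n = r_target (1 − r_old) / [ r_old (1 − r_target) ]
n = 0.89(1 − 0.73) / [0.73(1 − 0.89)]
  = 0.2403 / 0.0803 = 2.9925

2.99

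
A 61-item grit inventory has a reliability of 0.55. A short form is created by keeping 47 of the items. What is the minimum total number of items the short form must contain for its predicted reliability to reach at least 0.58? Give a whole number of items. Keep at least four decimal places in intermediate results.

69

Short-form reliability: n = 47/61 = 0.7705; r_47 = n·r/(1+(n−1)r) ≈ 0.4850
Length factor from the short form to reach 0.58: n' = 0.58(1 − 0.4850) / [0.4850(1 − 0.58)] ≈ 1.4664
Items = 1.4664 × 47 ≈ 68.92 → 69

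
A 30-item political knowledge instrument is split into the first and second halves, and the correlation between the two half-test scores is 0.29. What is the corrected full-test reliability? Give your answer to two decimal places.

Apply the Spearman-Brown correction with n = 2:
r_full = 2(0.29) / (1 + 0.29)
       = 0.5800 / 1.2900 = 0.4496

0.45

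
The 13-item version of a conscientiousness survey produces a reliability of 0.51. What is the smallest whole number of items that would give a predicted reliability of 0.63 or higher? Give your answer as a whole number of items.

22

n = 0.63(1 − 0.51) / [0.51(1 − 0.63)]
  = 0.3087 / 0.1887 = 1.6359
Items needed = n × 13 = 1.6359 × 13 ≈ 21.27 → round up to 22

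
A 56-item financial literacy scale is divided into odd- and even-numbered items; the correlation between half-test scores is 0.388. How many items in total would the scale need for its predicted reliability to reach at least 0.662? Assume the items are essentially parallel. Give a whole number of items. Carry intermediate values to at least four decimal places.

r_full = 2(0.388)/(1 + 0.388) = 0.5591
Solve Spearman-Brown for n: n = 0.662(1 − 0.5591) / [0.5591(1 − 0.662)] = 1.5445
Items = 1.5445 × 56 ≈ 86.49 → 87

87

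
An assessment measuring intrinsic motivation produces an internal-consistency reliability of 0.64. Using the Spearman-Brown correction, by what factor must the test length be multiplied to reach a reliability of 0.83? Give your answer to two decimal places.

n = 0.83 × (1 − 0.64) / [ 0.64 × (1 − 0.83) ]
  = 0.2988 / 0.1088 = 2.7463

2.75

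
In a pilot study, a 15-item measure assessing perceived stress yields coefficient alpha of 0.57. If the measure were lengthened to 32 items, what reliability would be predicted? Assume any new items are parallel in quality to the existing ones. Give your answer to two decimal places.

0.74

Length ratio n = 32/15 = 2.1333
Spearman-Brown: r_new = n·r / (1 + (n − 1)·r)
r_new = 2.1333·0.57 / [1 + (2.1333 − 1)·0.57]
     = 1.2160 / 1.6460 = 0.7388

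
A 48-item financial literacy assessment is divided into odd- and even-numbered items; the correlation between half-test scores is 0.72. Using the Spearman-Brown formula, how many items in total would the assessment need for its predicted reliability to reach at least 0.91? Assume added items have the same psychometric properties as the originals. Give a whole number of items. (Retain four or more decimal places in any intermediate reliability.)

r_full = 2(0.72)/(1 + 0.72) = 0.8372
Solve Spearman-Brown for n: n = 0.91(1 − 0.8372) / [0.8372(1 − 0.91)] = 1.9662
Required items = 1.9662 × 48 = 94.38, so 95 items.

95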